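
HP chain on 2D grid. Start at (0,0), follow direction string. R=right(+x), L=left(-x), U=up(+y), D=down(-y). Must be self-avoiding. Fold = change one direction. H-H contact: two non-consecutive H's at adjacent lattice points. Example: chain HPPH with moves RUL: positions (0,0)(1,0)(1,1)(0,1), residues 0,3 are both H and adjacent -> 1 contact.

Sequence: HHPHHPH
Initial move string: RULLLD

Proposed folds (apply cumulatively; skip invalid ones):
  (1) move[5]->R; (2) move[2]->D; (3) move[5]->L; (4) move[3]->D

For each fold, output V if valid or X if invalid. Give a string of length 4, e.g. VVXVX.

Initial: RULLLD -> [(0, 0), (1, 0), (1, 1), (0, 1), (-1, 1), (-2, 1), (-2, 0)]
Fold 1: move[5]->R => RULLLR INVALID (collision), skipped
Fold 2: move[2]->D => RUDLLD INVALID (collision), skipped
Fold 3: move[5]->L => RULLLL VALID
Fold 4: move[3]->D => RULDLL INVALID (collision), skipped

Answer: XXVX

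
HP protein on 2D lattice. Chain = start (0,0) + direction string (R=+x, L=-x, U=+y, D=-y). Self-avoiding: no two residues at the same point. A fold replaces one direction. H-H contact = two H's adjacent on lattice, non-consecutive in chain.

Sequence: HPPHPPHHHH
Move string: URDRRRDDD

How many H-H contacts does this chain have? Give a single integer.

Answer: 1

Derivation:
Positions: [(0, 0), (0, 1), (1, 1), (1, 0), (2, 0), (3, 0), (4, 0), (4, -1), (4, -2), (4, -3)]
H-H contact: residue 0 @(0,0) - residue 3 @(1, 0)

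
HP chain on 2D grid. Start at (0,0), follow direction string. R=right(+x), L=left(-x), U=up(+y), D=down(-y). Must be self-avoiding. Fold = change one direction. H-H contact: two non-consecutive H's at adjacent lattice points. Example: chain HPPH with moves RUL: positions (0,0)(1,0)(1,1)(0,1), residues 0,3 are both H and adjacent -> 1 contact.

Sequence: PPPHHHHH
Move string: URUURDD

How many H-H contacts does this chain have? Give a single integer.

Answer: 1

Derivation:
Positions: [(0, 0), (0, 1), (1, 1), (1, 2), (1, 3), (2, 3), (2, 2), (2, 1)]
H-H contact: residue 3 @(1,2) - residue 6 @(2, 2)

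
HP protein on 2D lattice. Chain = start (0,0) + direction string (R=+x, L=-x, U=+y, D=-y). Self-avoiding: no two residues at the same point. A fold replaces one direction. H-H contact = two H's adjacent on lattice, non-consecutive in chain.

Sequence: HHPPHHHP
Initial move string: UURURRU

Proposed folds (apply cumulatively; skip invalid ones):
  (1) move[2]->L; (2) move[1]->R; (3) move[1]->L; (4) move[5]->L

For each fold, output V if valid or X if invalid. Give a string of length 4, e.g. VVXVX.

Answer: VXVX

Derivation:
Initial: UURURRU -> [(0, 0), (0, 1), (0, 2), (1, 2), (1, 3), (2, 3), (3, 3), (3, 4)]
Fold 1: move[2]->L => UULURRU VALID
Fold 2: move[1]->R => URLURRU INVALID (collision), skipped
Fold 3: move[1]->L => ULLURRU VALID
Fold 4: move[5]->L => ULLURLU INVALID (collision), skipped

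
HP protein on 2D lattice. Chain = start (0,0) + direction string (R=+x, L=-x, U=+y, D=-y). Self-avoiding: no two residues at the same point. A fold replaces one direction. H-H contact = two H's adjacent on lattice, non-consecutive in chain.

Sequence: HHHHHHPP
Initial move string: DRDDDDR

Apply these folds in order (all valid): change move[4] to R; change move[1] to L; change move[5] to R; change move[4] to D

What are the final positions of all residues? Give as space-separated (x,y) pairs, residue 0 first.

Answer: (0,0) (0,-1) (-1,-1) (-1,-2) (-1,-3) (-1,-4) (0,-4) (1,-4)

Derivation:
Initial moves: DRDDDDR
Fold: move[4]->R => DRDDRDR (positions: [(0, 0), (0, -1), (1, -1), (1, -2), (1, -3), (2, -3), (2, -4), (3, -4)])
Fold: move[1]->L => DLDDRDR (positions: [(0, 0), (0, -1), (-1, -1), (-1, -2), (-1, -3), (0, -3), (0, -4), (1, -4)])
Fold: move[5]->R => DLDDRRR (positions: [(0, 0), (0, -1), (-1, -1), (-1, -2), (-1, -3), (0, -3), (1, -3), (2, -3)])
Fold: move[4]->D => DLDDDRR (positions: [(0, 0), (0, -1), (-1, -1), (-1, -2), (-1, -3), (-1, -4), (0, -4), (1, -4)])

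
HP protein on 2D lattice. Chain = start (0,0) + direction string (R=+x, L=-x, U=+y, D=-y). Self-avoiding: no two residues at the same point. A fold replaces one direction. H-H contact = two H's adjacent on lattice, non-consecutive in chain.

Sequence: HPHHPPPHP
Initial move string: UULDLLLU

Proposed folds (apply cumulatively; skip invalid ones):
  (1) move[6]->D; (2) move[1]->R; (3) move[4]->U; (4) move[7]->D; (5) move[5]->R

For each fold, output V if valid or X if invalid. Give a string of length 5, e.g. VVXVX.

Initial: UULDLLLU -> [(0, 0), (0, 1), (0, 2), (-1, 2), (-1, 1), (-2, 1), (-3, 1), (-4, 1), (-4, 2)]
Fold 1: move[6]->D => UULDLLDU INVALID (collision), skipped
Fold 2: move[1]->R => URLDLLLU INVALID (collision), skipped
Fold 3: move[4]->U => UULDULLU INVALID (collision), skipped
Fold 4: move[7]->D => UULDLLLD VALID
Fold 5: move[5]->R => UULDLRLD INVALID (collision), skipped

Answer: XXXVX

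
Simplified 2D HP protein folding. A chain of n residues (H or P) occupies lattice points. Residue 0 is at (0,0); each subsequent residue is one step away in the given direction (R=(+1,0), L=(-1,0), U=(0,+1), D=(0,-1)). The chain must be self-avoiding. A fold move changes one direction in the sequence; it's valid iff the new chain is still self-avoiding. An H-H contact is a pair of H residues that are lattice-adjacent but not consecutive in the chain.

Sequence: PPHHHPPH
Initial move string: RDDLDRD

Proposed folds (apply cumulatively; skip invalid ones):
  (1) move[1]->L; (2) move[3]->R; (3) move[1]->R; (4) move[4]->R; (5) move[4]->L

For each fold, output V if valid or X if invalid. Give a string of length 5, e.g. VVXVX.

Answer: XVVVX

Derivation:
Initial: RDDLDRD -> [(0, 0), (1, 0), (1, -1), (1, -2), (0, -2), (0, -3), (1, -3), (1, -4)]
Fold 1: move[1]->L => RLDLDRD INVALID (collision), skipped
Fold 2: move[3]->R => RDDRDRD VALID
Fold 3: move[1]->R => RRDRDRD VALID
Fold 4: move[4]->R => RRDRRRD VALID
Fold 5: move[4]->L => RRDRLRD INVALID (collision), skipped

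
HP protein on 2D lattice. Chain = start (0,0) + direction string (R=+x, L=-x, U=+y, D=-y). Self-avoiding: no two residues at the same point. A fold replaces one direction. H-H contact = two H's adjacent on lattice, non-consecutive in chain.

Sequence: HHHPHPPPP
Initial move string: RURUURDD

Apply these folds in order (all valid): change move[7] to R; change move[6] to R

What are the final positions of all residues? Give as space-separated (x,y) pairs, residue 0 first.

Initial moves: RURUURDD
Fold: move[7]->R => RURUURDR (positions: [(0, 0), (1, 0), (1, 1), (2, 1), (2, 2), (2, 3), (3, 3), (3, 2), (4, 2)])
Fold: move[6]->R => RURUURRR (positions: [(0, 0), (1, 0), (1, 1), (2, 1), (2, 2), (2, 3), (3, 3), (4, 3), (5, 3)])

Answer: (0,0) (1,0) (1,1) (2,1) (2,2) (2,3) (3,3) (4,3) (5,3)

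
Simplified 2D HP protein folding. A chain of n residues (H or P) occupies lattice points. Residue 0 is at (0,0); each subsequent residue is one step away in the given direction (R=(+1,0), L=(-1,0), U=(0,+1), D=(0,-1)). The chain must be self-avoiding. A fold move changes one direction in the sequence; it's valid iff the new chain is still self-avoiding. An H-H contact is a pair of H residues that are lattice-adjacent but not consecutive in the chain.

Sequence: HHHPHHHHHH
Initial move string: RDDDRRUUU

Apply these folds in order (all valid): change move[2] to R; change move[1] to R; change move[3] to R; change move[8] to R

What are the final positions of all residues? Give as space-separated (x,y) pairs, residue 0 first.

Initial moves: RDDDRRUUU
Fold: move[2]->R => RDRDRRUUU (positions: [(0, 0), (1, 0), (1, -1), (2, -1), (2, -2), (3, -2), (4, -2), (4, -1), (4, 0), (4, 1)])
Fold: move[1]->R => RRRDRRUUU (positions: [(0, 0), (1, 0), (2, 0), (3, 0), (3, -1), (4, -1), (5, -1), (5, 0), (5, 1), (5, 2)])
Fold: move[3]->R => RRRRRRUUU (positions: [(0, 0), (1, 0), (2, 0), (3, 0), (4, 0), (5, 0), (6, 0), (6, 1), (6, 2), (6, 3)])
Fold: move[8]->R => RRRRRRUUR (positions: [(0, 0), (1, 0), (2, 0), (3, 0), (4, 0), (5, 0), (6, 0), (6, 1), (6, 2), (7, 2)])

Answer: (0,0) (1,0) (2,0) (3,0) (4,0) (5,0) (6,0) (6,1) (6,2) (7,2)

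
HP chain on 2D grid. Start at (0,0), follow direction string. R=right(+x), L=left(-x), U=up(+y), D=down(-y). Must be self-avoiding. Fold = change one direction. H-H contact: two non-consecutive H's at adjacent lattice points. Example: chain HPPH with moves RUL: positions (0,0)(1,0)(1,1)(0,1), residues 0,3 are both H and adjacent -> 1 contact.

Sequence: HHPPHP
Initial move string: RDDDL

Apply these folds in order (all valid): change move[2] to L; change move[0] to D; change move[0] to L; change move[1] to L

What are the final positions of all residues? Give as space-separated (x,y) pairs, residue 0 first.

Initial moves: RDDDL
Fold: move[2]->L => RDLDL (positions: [(0, 0), (1, 0), (1, -1), (0, -1), (0, -2), (-1, -2)])
Fold: move[0]->D => DDLDL (positions: [(0, 0), (0, -1), (0, -2), (-1, -2), (-1, -3), (-2, -3)])
Fold: move[0]->L => LDLDL (positions: [(0, 0), (-1, 0), (-1, -1), (-2, -1), (-2, -2), (-3, -2)])
Fold: move[1]->L => LLLDL (positions: [(0, 0), (-1, 0), (-2, 0), (-3, 0), (-3, -1), (-4, -1)])

Answer: (0,0) (-1,0) (-2,0) (-3,0) (-3,-1) (-4,-1)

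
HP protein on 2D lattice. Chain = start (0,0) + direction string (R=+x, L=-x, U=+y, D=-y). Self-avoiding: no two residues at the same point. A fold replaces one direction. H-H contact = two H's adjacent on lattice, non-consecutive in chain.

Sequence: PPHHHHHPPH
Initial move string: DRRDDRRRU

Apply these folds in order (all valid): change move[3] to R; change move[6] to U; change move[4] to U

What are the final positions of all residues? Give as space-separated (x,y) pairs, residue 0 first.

Answer: (0,0) (0,-1) (1,-1) (2,-1) (3,-1) (3,0) (4,0) (4,1) (5,1) (5,2)

Derivation:
Initial moves: DRRDDRRRU
Fold: move[3]->R => DRRRDRRRU (positions: [(0, 0), (0, -1), (1, -1), (2, -1), (3, -1), (3, -2), (4, -2), (5, -2), (6, -2), (6, -1)])
Fold: move[6]->U => DRRRDRURU (positions: [(0, 0), (0, -1), (1, -1), (2, -1), (3, -1), (3, -2), (4, -2), (4, -1), (5, -1), (5, 0)])
Fold: move[4]->U => DRRRURURU (positions: [(0, 0), (0, -1), (1, -1), (2, -1), (3, -1), (3, 0), (4, 0), (4, 1), (5, 1), (5, 2)])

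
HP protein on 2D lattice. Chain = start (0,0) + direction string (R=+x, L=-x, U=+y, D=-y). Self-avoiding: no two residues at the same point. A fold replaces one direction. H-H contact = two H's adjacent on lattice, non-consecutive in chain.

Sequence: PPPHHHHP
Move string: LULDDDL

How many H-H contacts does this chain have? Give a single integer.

Answer: 0

Derivation:
Positions: [(0, 0), (-1, 0), (-1, 1), (-2, 1), (-2, 0), (-2, -1), (-2, -2), (-3, -2)]
No H-H contacts found.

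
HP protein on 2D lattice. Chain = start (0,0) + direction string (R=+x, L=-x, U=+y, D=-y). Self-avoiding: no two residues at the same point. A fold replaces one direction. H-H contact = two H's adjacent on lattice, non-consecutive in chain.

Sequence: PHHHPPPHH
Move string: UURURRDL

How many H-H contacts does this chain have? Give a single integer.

Answer: 1

Derivation:
Positions: [(0, 0), (0, 1), (0, 2), (1, 2), (1, 3), (2, 3), (3, 3), (3, 2), (2, 2)]
H-H contact: residue 3 @(1,2) - residue 8 @(2, 2)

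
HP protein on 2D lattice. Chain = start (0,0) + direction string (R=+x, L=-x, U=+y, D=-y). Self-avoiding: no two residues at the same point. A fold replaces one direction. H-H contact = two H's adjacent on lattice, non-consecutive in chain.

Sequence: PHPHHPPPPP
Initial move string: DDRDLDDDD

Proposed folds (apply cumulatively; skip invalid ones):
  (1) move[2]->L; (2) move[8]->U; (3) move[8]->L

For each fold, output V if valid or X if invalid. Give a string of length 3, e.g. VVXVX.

Answer: VXV

Derivation:
Initial: DDRDLDDDD -> [(0, 0), (0, -1), (0, -2), (1, -2), (1, -3), (0, -3), (0, -4), (0, -5), (0, -6), (0, -7)]
Fold 1: move[2]->L => DDLDLDDDD VALID
Fold 2: move[8]->U => DDLDLDDDU INVALID (collision), skipped
Fold 3: move[8]->L => DDLDLDDDL VALID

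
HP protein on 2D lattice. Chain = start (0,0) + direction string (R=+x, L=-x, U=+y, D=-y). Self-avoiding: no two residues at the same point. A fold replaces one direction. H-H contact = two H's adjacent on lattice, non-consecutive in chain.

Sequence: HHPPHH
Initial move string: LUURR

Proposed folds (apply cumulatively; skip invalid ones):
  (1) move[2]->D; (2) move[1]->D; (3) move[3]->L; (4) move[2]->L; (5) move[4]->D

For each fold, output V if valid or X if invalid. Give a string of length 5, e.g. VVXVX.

Initial: LUURR -> [(0, 0), (-1, 0), (-1, 1), (-1, 2), (0, 2), (1, 2)]
Fold 1: move[2]->D => LUDRR INVALID (collision), skipped
Fold 2: move[1]->D => LDURR INVALID (collision), skipped
Fold 3: move[3]->L => LUULR INVALID (collision), skipped
Fold 4: move[2]->L => LULRR INVALID (collision), skipped
Fold 5: move[4]->D => LUURD VALID

Answer: XXXXV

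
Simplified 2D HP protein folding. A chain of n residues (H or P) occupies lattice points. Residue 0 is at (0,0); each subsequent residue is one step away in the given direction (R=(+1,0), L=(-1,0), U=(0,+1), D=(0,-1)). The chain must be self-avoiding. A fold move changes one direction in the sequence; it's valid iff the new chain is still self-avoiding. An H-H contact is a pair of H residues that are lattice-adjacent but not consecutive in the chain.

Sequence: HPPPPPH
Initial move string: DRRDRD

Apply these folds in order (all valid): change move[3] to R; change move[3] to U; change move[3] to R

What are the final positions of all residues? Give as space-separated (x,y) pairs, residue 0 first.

Initial moves: DRRDRD
Fold: move[3]->R => DRRRRD (positions: [(0, 0), (0, -1), (1, -1), (2, -1), (3, -1), (4, -1), (4, -2)])
Fold: move[3]->U => DRRURD (positions: [(0, 0), (0, -1), (1, -1), (2, -1), (2, 0), (3, 0), (3, -1)])
Fold: move[3]->R => DRRRRD (positions: [(0, 0), (0, -1), (1, -1), (2, -1), (3, -1), (4, -1), (4, -2)])

Answer: (0,0) (0,-1) (1,-1) (2,-1) (3,-1) (4,-1) (4,-2)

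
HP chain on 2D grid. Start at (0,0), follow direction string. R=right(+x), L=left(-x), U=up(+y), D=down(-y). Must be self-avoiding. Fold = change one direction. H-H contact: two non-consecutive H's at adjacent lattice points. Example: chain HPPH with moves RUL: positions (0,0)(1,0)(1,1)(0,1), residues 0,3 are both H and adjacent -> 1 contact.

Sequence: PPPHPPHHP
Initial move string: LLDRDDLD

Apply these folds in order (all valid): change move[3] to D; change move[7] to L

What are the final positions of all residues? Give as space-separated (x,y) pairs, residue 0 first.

Answer: (0,0) (-1,0) (-2,0) (-2,-1) (-2,-2) (-2,-3) (-2,-4) (-3,-4) (-4,-4)

Derivation:
Initial moves: LLDRDDLD
Fold: move[3]->D => LLDDDDLD (positions: [(0, 0), (-1, 0), (-2, 0), (-2, -1), (-2, -2), (-2, -3), (-2, -4), (-3, -4), (-3, -5)])
Fold: move[7]->L => LLDDDDLL (positions: [(0, 0), (-1, 0), (-2, 0), (-2, -1), (-2, -2), (-2, -3), (-2, -4), (-3, -4), (-4, -4)])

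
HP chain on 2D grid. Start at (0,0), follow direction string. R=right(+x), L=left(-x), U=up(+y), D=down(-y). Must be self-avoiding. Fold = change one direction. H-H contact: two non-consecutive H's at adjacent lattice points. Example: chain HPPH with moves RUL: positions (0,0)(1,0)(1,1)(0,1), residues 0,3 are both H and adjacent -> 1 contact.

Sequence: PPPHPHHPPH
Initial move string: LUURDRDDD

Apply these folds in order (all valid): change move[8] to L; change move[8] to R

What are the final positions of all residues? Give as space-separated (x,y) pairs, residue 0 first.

Answer: (0,0) (-1,0) (-1,1) (-1,2) (0,2) (0,1) (1,1) (1,0) (1,-1) (2,-1)

Derivation:
Initial moves: LUURDRDDD
Fold: move[8]->L => LUURDRDDL (positions: [(0, 0), (-1, 0), (-1, 1), (-1, 2), (0, 2), (0, 1), (1, 1), (1, 0), (1, -1), (0, -1)])
Fold: move[8]->R => LUURDRDDR (positions: [(0, 0), (-1, 0), (-1, 1), (-1, 2), (0, 2), (0, 1), (1, 1), (1, 0), (1, -1), (2, -1)])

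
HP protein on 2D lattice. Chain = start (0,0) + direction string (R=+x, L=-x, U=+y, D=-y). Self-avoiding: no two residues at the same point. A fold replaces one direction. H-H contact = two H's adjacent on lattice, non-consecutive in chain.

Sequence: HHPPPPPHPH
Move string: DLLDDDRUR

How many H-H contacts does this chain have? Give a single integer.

Positions: [(0, 0), (0, -1), (-1, -1), (-2, -1), (-2, -2), (-2, -3), (-2, -4), (-1, -4), (-1, -3), (0, -3)]
No H-H contacts found.

Answer: 0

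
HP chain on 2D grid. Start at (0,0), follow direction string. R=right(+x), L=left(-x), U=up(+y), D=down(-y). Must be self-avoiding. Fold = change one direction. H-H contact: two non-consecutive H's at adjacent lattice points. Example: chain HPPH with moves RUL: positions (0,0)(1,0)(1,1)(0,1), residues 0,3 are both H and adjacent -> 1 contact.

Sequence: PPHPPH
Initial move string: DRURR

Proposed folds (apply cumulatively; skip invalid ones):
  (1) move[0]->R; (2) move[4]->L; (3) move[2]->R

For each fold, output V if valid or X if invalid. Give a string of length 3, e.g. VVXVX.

Answer: VXV

Derivation:
Initial: DRURR -> [(0, 0), (0, -1), (1, -1), (1, 0), (2, 0), (3, 0)]
Fold 1: move[0]->R => RRURR VALID
Fold 2: move[4]->L => RRURL INVALID (collision), skipped
Fold 3: move[2]->R => RRRRR VALID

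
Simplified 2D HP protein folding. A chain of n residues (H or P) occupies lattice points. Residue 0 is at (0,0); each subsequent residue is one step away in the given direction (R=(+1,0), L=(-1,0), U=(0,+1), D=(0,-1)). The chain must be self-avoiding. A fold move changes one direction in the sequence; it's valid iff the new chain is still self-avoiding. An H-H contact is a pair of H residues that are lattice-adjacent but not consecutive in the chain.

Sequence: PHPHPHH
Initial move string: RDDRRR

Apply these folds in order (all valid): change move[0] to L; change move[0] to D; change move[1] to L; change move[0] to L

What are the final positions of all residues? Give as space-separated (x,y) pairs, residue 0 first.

Initial moves: RDDRRR
Fold: move[0]->L => LDDRRR (positions: [(0, 0), (-1, 0), (-1, -1), (-1, -2), (0, -2), (1, -2), (2, -2)])
Fold: move[0]->D => DDDRRR (positions: [(0, 0), (0, -1), (0, -2), (0, -3), (1, -3), (2, -3), (3, -3)])
Fold: move[1]->L => DLDRRR (positions: [(0, 0), (0, -1), (-1, -1), (-1, -2), (0, -2), (1, -2), (2, -2)])
Fold: move[0]->L => LLDRRR (positions: [(0, 0), (-1, 0), (-2, 0), (-2, -1), (-1, -1), (0, -1), (1, -1)])

Answer: (0,0) (-1,0) (-2,0) (-2,-1) (-1,-1) (0,-1) (1,-1)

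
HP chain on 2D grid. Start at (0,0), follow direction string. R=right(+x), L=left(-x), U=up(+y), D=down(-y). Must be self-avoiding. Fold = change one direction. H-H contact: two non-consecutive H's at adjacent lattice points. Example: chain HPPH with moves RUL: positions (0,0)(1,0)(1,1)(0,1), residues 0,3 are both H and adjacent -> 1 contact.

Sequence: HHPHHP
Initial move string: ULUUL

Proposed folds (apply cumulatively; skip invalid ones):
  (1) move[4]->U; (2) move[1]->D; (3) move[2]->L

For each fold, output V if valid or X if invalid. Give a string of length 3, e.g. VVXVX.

Answer: VXV

Derivation:
Initial: ULUUL -> [(0, 0), (0, 1), (-1, 1), (-1, 2), (-1, 3), (-2, 3)]
Fold 1: move[4]->U => ULUUU VALID
Fold 2: move[1]->D => UDUUU INVALID (collision), skipped
Fold 3: move[2]->L => ULLUU VALID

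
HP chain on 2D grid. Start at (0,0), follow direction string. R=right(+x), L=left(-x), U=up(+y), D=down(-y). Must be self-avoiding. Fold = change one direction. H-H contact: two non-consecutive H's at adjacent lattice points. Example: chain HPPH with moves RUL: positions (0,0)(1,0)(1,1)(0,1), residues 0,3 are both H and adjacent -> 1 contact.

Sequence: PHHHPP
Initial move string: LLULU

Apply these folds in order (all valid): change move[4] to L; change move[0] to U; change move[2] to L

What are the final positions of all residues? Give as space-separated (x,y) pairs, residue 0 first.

Initial moves: LLULU
Fold: move[4]->L => LLULL (positions: [(0, 0), (-1, 0), (-2, 0), (-2, 1), (-3, 1), (-4, 1)])
Fold: move[0]->U => ULULL (positions: [(0, 0), (0, 1), (-1, 1), (-1, 2), (-2, 2), (-3, 2)])
Fold: move[2]->L => ULLLL (positions: [(0, 0), (0, 1), (-1, 1), (-2, 1), (-3, 1), (-4, 1)])

Answer: (0,0) (0,1) (-1,1) (-2,1) (-3,1) (-4,1)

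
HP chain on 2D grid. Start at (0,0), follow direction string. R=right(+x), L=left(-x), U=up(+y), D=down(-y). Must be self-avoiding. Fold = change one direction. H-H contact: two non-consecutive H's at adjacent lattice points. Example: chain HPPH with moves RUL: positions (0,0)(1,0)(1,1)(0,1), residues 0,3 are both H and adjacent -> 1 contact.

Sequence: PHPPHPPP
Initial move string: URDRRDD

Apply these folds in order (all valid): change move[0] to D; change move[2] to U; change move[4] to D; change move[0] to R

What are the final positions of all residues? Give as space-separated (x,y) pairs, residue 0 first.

Initial moves: URDRRDD
Fold: move[0]->D => DRDRRDD (positions: [(0, 0), (0, -1), (1, -1), (1, -2), (2, -2), (3, -2), (3, -3), (3, -4)])
Fold: move[2]->U => DRURRDD (positions: [(0, 0), (0, -1), (1, -1), (1, 0), (2, 0), (3, 0), (3, -1), (3, -2)])
Fold: move[4]->D => DRURDDD (positions: [(0, 0), (0, -1), (1, -1), (1, 0), (2, 0), (2, -1), (2, -2), (2, -3)])
Fold: move[0]->R => RRURDDD (positions: [(0, 0), (1, 0), (2, 0), (2, 1), (3, 1), (3, 0), (3, -1), (3, -2)])

Answer: (0,0) (1,0) (2,0) (2,1) (3,1) (3,0) (3,-1) (3,-2)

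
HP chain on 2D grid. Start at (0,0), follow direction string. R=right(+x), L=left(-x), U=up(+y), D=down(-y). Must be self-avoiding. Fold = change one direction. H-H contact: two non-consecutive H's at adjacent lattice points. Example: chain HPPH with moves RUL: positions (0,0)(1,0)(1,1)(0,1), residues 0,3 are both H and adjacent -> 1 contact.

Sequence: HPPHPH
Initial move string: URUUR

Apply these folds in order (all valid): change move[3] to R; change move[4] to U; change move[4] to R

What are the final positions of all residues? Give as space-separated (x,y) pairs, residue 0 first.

Answer: (0,0) (0,1) (1,1) (1,2) (2,2) (3,2)

Derivation:
Initial moves: URUUR
Fold: move[3]->R => URURR (positions: [(0, 0), (0, 1), (1, 1), (1, 2), (2, 2), (3, 2)])
Fold: move[4]->U => URURU (positions: [(0, 0), (0, 1), (1, 1), (1, 2), (2, 2), (2, 3)])
Fold: move[4]->R => URURR (positions: [(0, 0), (0, 1), (1, 1), (1, 2), (2, 2), (3, 2)])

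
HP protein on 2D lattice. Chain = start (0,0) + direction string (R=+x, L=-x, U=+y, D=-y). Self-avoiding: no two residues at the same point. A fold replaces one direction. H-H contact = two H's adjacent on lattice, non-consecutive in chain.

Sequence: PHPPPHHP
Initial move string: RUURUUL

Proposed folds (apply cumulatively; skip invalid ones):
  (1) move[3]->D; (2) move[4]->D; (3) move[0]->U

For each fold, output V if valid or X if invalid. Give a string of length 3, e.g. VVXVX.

Answer: XXV

Derivation:
Initial: RUURUUL -> [(0, 0), (1, 0), (1, 1), (1, 2), (2, 2), (2, 3), (2, 4), (1, 4)]
Fold 1: move[3]->D => RUUDUUL INVALID (collision), skipped
Fold 2: move[4]->D => RUURDUL INVALID (collision), skipped
Fold 3: move[0]->U => UUURUUL VALID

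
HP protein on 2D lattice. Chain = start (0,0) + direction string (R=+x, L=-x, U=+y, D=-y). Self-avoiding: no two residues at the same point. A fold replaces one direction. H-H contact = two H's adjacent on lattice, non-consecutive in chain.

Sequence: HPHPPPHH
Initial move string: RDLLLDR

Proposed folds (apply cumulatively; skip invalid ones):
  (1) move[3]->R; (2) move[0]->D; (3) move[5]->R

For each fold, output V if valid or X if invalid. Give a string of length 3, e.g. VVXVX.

Initial: RDLLLDR -> [(0, 0), (1, 0), (1, -1), (0, -1), (-1, -1), (-2, -1), (-2, -2), (-1, -2)]
Fold 1: move[3]->R => RDLRLDR INVALID (collision), skipped
Fold 2: move[0]->D => DDLLLDR VALID
Fold 3: move[5]->R => DDLLLRR INVALID (collision), skipped

Answer: XVX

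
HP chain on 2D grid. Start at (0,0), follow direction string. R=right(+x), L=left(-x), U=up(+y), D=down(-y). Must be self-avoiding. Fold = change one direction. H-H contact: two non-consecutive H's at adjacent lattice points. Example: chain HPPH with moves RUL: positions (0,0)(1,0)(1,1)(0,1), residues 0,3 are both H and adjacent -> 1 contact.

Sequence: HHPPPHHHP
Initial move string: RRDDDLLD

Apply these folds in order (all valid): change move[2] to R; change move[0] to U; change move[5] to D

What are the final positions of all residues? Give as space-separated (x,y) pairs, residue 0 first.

Initial moves: RRDDDLLD
Fold: move[2]->R => RRRDDLLD (positions: [(0, 0), (1, 0), (2, 0), (3, 0), (3, -1), (3, -2), (2, -2), (1, -2), (1, -3)])
Fold: move[0]->U => URRDDLLD (positions: [(0, 0), (0, 1), (1, 1), (2, 1), (2, 0), (2, -1), (1, -1), (0, -1), (0, -2)])
Fold: move[5]->D => URRDDDLD (positions: [(0, 0), (0, 1), (1, 1), (2, 1), (2, 0), (2, -1), (2, -2), (1, -2), (1, -3)])

Answer: (0,0) (0,1) (1,1) (2,1) (2,0) (2,-1) (2,-2) (1,-2) (1,-3)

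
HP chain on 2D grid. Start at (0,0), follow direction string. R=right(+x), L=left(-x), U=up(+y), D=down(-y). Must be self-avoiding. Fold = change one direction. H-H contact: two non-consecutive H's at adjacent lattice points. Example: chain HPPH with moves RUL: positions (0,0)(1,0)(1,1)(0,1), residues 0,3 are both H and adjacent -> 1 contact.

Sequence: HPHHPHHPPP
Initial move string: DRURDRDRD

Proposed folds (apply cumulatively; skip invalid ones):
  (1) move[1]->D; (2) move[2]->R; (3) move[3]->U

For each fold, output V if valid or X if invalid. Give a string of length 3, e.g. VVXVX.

Answer: XVX

Derivation:
Initial: DRURDRDRD -> [(0, 0), (0, -1), (1, -1), (1, 0), (2, 0), (2, -1), (3, -1), (3, -2), (4, -2), (4, -3)]
Fold 1: move[1]->D => DDURDRDRD INVALID (collision), skipped
Fold 2: move[2]->R => DRRRDRDRD VALID
Fold 3: move[3]->U => DRRUDRDRD INVALID (collision), skipped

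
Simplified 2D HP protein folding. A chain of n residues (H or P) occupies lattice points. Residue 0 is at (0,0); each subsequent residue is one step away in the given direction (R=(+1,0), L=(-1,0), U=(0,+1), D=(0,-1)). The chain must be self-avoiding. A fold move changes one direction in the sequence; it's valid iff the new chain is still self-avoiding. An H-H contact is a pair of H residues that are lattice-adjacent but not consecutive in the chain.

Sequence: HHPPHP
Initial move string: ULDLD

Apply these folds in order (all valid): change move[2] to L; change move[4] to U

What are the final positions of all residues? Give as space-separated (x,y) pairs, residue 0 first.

Answer: (0,0) (0,1) (-1,1) (-2,1) (-3,1) (-3,2)

Derivation:
Initial moves: ULDLD
Fold: move[2]->L => ULLLD (positions: [(0, 0), (0, 1), (-1, 1), (-2, 1), (-3, 1), (-3, 0)])
Fold: move[4]->U => ULLLU (positions: [(0, 0), (0, 1), (-1, 1), (-2, 1), (-3, 1), (-3, 2)])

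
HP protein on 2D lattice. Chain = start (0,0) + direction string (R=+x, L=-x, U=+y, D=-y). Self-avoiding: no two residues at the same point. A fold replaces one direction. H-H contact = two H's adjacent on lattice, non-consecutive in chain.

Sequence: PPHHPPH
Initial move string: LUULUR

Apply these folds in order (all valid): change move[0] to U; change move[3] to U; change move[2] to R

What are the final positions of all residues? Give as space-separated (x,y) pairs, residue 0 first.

Answer: (0,0) (0,1) (0,2) (1,2) (1,3) (1,4) (2,4)

Derivation:
Initial moves: LUULUR
Fold: move[0]->U => UUULUR (positions: [(0, 0), (0, 1), (0, 2), (0, 3), (-1, 3), (-1, 4), (0, 4)])
Fold: move[3]->U => UUUUUR (positions: [(0, 0), (0, 1), (0, 2), (0, 3), (0, 4), (0, 5), (1, 5)])
Fold: move[2]->R => UURUUR (positions: [(0, 0), (0, 1), (0, 2), (1, 2), (1, 3), (1, 4), (2, 4)])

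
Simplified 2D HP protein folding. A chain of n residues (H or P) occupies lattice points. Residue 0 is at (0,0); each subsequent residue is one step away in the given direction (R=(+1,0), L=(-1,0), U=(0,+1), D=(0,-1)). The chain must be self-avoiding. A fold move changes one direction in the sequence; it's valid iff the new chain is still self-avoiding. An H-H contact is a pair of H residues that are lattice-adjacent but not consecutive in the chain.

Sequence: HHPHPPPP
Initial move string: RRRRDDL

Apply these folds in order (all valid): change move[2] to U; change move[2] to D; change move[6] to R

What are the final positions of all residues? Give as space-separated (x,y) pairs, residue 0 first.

Initial moves: RRRRDDL
Fold: move[2]->U => RRURDDL (positions: [(0, 0), (1, 0), (2, 0), (2, 1), (3, 1), (3, 0), (3, -1), (2, -1)])
Fold: move[2]->D => RRDRDDL (positions: [(0, 0), (1, 0), (2, 0), (2, -1), (3, -1), (3, -2), (3, -3), (2, -3)])
Fold: move[6]->R => RRDRDDR (positions: [(0, 0), (1, 0), (2, 0), (2, -1), (3, -1), (3, -2), (3, -3), (4, -3)])

Answer: (0,0) (1,0) (2,0) (2,-1) (3,-1) (3,-2) (3,-3) (4,-3)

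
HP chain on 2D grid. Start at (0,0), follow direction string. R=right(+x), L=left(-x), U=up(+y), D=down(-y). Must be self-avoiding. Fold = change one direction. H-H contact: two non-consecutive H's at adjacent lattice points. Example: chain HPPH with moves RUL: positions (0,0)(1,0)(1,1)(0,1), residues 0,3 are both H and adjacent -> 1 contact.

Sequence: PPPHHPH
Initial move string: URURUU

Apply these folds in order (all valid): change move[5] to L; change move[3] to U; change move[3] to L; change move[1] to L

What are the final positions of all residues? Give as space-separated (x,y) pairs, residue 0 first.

Answer: (0,0) (0,1) (-1,1) (-1,2) (-2,2) (-2,3) (-3,3)

Derivation:
Initial moves: URURUU
Fold: move[5]->L => URURUL (positions: [(0, 0), (0, 1), (1, 1), (1, 2), (2, 2), (2, 3), (1, 3)])
Fold: move[3]->U => URUUUL (positions: [(0, 0), (0, 1), (1, 1), (1, 2), (1, 3), (1, 4), (0, 4)])
Fold: move[3]->L => URULUL (positions: [(0, 0), (0, 1), (1, 1), (1, 2), (0, 2), (0, 3), (-1, 3)])
Fold: move[1]->L => ULULUL (positions: [(0, 0), (0, 1), (-1, 1), (-1, 2), (-2, 2), (-2, 3), (-3, 3)])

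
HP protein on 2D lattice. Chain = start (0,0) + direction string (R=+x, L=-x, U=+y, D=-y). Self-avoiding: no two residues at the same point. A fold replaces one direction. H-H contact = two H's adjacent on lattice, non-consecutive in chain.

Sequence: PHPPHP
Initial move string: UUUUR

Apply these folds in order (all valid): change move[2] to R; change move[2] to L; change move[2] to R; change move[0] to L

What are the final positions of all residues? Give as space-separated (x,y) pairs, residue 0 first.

Initial moves: UUUUR
Fold: move[2]->R => UURUR (positions: [(0, 0), (0, 1), (0, 2), (1, 2), (1, 3), (2, 3)])
Fold: move[2]->L => UULUR (positions: [(0, 0), (0, 1), (0, 2), (-1, 2), (-1, 3), (0, 3)])
Fold: move[2]->R => UURUR (positions: [(0, 0), (0, 1), (0, 2), (1, 2), (1, 3), (2, 3)])
Fold: move[0]->L => LURUR (positions: [(0, 0), (-1, 0), (-1, 1), (0, 1), (0, 2), (1, 2)])

Answer: (0,0) (-1,0) (-1,1) (0,1) (0,2) (1,2)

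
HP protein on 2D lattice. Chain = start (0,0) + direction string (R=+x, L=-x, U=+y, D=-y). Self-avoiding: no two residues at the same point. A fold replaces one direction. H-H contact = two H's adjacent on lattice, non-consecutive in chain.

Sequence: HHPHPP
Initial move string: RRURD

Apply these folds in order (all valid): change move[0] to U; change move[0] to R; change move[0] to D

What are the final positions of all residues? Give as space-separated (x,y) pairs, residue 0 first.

Initial moves: RRURD
Fold: move[0]->U => URURD (positions: [(0, 0), (0, 1), (1, 1), (1, 2), (2, 2), (2, 1)])
Fold: move[0]->R => RRURD (positions: [(0, 0), (1, 0), (2, 0), (2, 1), (3, 1), (3, 0)])
Fold: move[0]->D => DRURD (positions: [(0, 0), (0, -1), (1, -1), (1, 0), (2, 0), (2, -1)])

Answer: (0,0) (0,-1) (1,-1) (1,0) (2,0) (2,-1)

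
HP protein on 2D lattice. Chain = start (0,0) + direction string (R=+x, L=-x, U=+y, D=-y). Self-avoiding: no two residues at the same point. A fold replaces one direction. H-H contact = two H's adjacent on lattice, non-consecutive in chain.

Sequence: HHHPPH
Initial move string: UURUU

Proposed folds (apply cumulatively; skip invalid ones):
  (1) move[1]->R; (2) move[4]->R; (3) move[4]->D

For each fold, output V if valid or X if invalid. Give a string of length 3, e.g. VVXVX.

Answer: VVX

Derivation:
Initial: UURUU -> [(0, 0), (0, 1), (0, 2), (1, 2), (1, 3), (1, 4)]
Fold 1: move[1]->R => URRUU VALID
Fold 2: move[4]->R => URRUR VALID
Fold 3: move[4]->D => URRUD INVALID (collision), skipped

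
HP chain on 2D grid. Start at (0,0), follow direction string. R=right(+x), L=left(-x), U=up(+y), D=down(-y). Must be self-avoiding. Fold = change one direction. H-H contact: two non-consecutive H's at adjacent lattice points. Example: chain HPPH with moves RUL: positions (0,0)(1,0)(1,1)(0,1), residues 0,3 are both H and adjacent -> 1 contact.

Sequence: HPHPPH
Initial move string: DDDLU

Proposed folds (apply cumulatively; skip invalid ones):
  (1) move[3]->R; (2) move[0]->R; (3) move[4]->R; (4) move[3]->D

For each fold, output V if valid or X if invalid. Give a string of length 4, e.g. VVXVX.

Initial: DDDLU -> [(0, 0), (0, -1), (0, -2), (0, -3), (-1, -3), (-1, -2)]
Fold 1: move[3]->R => DDDRU VALID
Fold 2: move[0]->R => RDDRU VALID
Fold 3: move[4]->R => RDDRR VALID
Fold 4: move[3]->D => RDDDR VALID

Answer: VVVV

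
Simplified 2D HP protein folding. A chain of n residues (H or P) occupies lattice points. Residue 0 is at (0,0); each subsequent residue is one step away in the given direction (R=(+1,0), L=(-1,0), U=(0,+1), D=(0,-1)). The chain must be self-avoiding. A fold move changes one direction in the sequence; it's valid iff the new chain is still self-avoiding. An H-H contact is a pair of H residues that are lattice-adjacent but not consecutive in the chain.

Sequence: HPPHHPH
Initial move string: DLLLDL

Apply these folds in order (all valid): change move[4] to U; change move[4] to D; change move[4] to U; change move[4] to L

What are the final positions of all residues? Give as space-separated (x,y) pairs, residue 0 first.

Initial moves: DLLLDL
Fold: move[4]->U => DLLLUL (positions: [(0, 0), (0, -1), (-1, -1), (-2, -1), (-3, -1), (-3, 0), (-4, 0)])
Fold: move[4]->D => DLLLDL (positions: [(0, 0), (0, -1), (-1, -1), (-2, -1), (-3, -1), (-3, -2), (-4, -2)])
Fold: move[4]->U => DLLLUL (positions: [(0, 0), (0, -1), (-1, -1), (-2, -1), (-3, -1), (-3, 0), (-4, 0)])
Fold: move[4]->L => DLLLLL (positions: [(0, 0), (0, -1), (-1, -1), (-2, -1), (-3, -1), (-4, -1), (-5, -1)])

Answer: (0,0) (0,-1) (-1,-1) (-2,-1) (-3,-1) (-4,-1) (-5,-1)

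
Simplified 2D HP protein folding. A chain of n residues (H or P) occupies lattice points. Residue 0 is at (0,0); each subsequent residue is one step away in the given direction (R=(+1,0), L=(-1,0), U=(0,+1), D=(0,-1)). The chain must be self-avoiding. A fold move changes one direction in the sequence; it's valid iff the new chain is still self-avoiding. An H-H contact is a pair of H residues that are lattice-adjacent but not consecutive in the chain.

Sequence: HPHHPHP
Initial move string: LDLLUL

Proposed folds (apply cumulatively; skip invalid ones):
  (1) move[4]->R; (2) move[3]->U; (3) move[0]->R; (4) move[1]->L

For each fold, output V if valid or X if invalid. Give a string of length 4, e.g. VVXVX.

Initial: LDLLUL -> [(0, 0), (-1, 0), (-1, -1), (-2, -1), (-3, -1), (-3, 0), (-4, 0)]
Fold 1: move[4]->R => LDLLRL INVALID (collision), skipped
Fold 2: move[3]->U => LDLUUL VALID
Fold 3: move[0]->R => RDLUUL INVALID (collision), skipped
Fold 4: move[1]->L => LLLUUL VALID

Answer: XVXV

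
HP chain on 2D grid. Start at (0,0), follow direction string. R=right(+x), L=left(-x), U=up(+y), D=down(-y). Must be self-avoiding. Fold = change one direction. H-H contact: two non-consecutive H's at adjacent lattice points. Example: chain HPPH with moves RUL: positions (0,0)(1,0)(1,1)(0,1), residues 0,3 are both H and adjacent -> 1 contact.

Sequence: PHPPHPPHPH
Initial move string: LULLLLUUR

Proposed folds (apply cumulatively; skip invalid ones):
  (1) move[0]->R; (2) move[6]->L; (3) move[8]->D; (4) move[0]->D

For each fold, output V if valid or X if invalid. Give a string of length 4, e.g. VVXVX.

Answer: VVXX

Derivation:
Initial: LULLLLUUR -> [(0, 0), (-1, 0), (-1, 1), (-2, 1), (-3, 1), (-4, 1), (-5, 1), (-5, 2), (-5, 3), (-4, 3)]
Fold 1: move[0]->R => RULLLLUUR VALID
Fold 2: move[6]->L => RULLLLLUR VALID
Fold 3: move[8]->D => RULLLLLUD INVALID (collision), skipped
Fold 4: move[0]->D => DULLLLLUR INVALID (collision), skipped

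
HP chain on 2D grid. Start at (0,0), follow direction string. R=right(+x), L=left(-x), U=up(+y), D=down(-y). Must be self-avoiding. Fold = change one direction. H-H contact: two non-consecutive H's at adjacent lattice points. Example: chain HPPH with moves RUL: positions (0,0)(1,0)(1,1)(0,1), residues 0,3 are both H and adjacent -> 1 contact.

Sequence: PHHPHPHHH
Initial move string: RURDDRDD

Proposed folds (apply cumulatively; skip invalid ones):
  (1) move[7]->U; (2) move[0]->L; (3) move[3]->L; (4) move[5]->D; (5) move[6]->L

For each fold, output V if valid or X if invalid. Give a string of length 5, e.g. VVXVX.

Initial: RURDDRDD -> [(0, 0), (1, 0), (1, 1), (2, 1), (2, 0), (2, -1), (3, -1), (3, -2), (3, -3)]
Fold 1: move[7]->U => RURDDRDU INVALID (collision), skipped
Fold 2: move[0]->L => LURDDRDD INVALID (collision), skipped
Fold 3: move[3]->L => RURLDRDD INVALID (collision), skipped
Fold 4: move[5]->D => RURDDDDD VALID
Fold 5: move[6]->L => RURDDDLD VALID

Answer: XXXVV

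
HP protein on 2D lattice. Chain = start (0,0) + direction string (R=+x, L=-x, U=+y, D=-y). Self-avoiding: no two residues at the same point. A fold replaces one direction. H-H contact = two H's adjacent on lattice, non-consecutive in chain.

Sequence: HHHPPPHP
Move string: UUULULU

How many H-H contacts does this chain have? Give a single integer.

Answer: 0

Derivation:
Positions: [(0, 0), (0, 1), (0, 2), (0, 3), (-1, 3), (-1, 4), (-2, 4), (-2, 5)]
No H-H contacts found.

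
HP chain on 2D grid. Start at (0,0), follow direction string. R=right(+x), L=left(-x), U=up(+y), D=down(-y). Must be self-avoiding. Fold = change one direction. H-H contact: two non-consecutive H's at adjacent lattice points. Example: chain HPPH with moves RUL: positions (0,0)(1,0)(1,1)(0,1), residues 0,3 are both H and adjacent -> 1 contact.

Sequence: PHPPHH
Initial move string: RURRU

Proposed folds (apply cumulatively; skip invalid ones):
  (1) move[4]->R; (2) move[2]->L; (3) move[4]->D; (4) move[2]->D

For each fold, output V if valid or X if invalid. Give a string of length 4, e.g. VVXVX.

Answer: VXVX

Derivation:
Initial: RURRU -> [(0, 0), (1, 0), (1, 1), (2, 1), (3, 1), (3, 2)]
Fold 1: move[4]->R => RURRR VALID
Fold 2: move[2]->L => RULRR INVALID (collision), skipped
Fold 3: move[4]->D => RURRD VALID
Fold 4: move[2]->D => RUDRD INVALID (collision), skipped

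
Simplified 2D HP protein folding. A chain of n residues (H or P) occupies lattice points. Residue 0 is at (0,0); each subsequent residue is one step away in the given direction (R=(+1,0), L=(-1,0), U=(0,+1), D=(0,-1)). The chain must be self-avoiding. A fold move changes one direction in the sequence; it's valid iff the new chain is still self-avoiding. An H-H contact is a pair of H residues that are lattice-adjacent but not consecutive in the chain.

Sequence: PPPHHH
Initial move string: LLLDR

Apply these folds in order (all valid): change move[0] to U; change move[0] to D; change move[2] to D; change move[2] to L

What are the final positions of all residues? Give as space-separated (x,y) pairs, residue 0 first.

Initial moves: LLLDR
Fold: move[0]->U => ULLDR (positions: [(0, 0), (0, 1), (-1, 1), (-2, 1), (-2, 0), (-1, 0)])
Fold: move[0]->D => DLLDR (positions: [(0, 0), (0, -1), (-1, -1), (-2, -1), (-2, -2), (-1, -2)])
Fold: move[2]->D => DLDDR (positions: [(0, 0), (0, -1), (-1, -1), (-1, -2), (-1, -3), (0, -3)])
Fold: move[2]->L => DLLDR (positions: [(0, 0), (0, -1), (-1, -1), (-2, -1), (-2, -2), (-1, -2)])

Answer: (0,0) (0,-1) (-1,-1) (-2,-1) (-2,-2) (-1,-2)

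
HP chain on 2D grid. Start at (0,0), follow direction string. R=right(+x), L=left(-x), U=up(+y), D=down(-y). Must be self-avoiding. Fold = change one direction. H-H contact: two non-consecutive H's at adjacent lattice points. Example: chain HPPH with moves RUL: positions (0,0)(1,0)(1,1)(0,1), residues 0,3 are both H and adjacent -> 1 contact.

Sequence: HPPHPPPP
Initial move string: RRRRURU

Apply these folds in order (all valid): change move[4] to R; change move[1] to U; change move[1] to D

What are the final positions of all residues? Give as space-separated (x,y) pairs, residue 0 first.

Answer: (0,0) (1,0) (1,-1) (2,-1) (3,-1) (4,-1) (5,-1) (5,0)

Derivation:
Initial moves: RRRRURU
Fold: move[4]->R => RRRRRRU (positions: [(0, 0), (1, 0), (2, 0), (3, 0), (4, 0), (5, 0), (6, 0), (6, 1)])
Fold: move[1]->U => RURRRRU (positions: [(0, 0), (1, 0), (1, 1), (2, 1), (3, 1), (4, 1), (5, 1), (5, 2)])
Fold: move[1]->D => RDRRRRU (positions: [(0, 0), (1, 0), (1, -1), (2, -1), (3, -1), (4, -1), (5, -1), (5, 0)])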